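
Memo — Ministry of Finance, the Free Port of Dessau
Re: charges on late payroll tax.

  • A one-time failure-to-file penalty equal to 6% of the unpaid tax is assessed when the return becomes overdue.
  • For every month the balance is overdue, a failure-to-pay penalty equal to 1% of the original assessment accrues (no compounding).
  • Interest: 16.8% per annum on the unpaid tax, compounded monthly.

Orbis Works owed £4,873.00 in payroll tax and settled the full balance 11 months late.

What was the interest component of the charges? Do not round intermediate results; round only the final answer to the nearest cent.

£805.24

Interest (16.8%/yr ÷ 12 = 1.4%/month): £4,873.00 × ((1 + 0.014)^11 − 1) = £805.2422…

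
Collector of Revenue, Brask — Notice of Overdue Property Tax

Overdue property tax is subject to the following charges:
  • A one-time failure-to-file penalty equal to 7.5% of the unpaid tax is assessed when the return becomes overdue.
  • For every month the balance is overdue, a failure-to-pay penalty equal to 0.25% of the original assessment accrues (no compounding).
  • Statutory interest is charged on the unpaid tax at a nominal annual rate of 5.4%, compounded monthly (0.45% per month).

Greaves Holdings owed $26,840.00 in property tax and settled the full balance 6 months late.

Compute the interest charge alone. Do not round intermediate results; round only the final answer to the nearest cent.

$732.88

Interest: $26,840.00 × ((1 + 0.0045)^6 − 1) = $26,840.00 × 0.0273056… = $732.8817…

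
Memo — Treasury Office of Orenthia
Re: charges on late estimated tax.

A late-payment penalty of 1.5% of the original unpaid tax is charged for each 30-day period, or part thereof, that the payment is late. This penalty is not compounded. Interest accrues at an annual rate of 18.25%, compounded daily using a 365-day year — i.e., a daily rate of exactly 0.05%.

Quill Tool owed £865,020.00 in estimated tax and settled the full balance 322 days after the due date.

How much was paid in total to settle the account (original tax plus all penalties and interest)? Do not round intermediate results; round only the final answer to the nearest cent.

Penalty periods: ⌈322/30⌉ = 11; penalty = 11 × 1.5% × £865,020.00 = £142,728.30
Interest: £865,020.00 × ((1 + 0.0005)^322 − 1) = £865,020.00 × 0.17463770… = £151,065.1071…
Total = £865,020.00 + £142,728.3000 + £151,065.1071… = £1,158,813.41

£1,158,813.41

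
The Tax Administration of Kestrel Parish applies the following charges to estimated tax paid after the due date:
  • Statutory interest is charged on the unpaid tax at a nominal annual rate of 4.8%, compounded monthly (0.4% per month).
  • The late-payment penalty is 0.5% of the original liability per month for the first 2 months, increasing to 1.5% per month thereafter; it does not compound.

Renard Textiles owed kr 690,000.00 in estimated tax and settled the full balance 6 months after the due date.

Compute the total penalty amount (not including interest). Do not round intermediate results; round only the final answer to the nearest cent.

kr 48,300.00

Penalty, months 1–2: 2 × 0.5% × kr 690,000.00 = kr 6,900.00
Penalty, months 3–6: 4 × 1.5% × kr 690,000.00 = kr 41,400.00
Total penalty = kr 6,900.00 + kr 41,400.00 = kr 48,300.00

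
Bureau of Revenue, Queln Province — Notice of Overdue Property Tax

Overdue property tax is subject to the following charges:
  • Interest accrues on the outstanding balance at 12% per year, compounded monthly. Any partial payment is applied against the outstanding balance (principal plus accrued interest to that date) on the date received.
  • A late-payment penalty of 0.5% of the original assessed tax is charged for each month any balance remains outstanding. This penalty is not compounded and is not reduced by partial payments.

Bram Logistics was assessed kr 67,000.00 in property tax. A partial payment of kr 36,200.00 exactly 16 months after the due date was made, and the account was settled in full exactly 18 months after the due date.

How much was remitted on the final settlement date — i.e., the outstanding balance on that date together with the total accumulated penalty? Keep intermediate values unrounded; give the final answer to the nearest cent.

Monthly rate = 12% ÷ 12 = 1%
Balance at month 16: kr 67,000.0000 × (1 + 0.01)^16 = kr 78,562.7692…
After kr 36,200.00 payment: kr 78,562.7692… − kr 36,200.00 = kr 42,362.7692…
Balance at month 18: kr 42,362.7692… × (1 + 0.01)^2 = kr 43,214.2609…
Penalty: 18 × 0.5% × kr 67,000.00 = kr 6,030.00
Final settlement = outstanding balance + penalty = kr 43,214.2609… + kr 6,030.00 = kr 49,244.26

kr 49,244.26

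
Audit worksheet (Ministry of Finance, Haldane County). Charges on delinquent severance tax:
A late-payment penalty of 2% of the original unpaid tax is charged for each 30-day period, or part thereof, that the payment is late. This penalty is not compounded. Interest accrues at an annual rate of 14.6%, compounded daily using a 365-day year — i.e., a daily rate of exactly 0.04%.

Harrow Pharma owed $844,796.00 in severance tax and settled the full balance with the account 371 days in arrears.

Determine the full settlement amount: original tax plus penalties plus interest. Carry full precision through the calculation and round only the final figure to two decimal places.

Penalty periods: ⌈371/30⌉ = 13; penalty = 13 × 2% × $844,796.00 = $219,646.96
Interest: $844,796.00 × ((1 + 0.0004)^371 − 1) = $844,796.00 × 0.15994238… = $135,118.6794…
Total = $844,796.00 + $219,646.9600 + $135,118.6794… = $1,199,561.64

$1,199,561.64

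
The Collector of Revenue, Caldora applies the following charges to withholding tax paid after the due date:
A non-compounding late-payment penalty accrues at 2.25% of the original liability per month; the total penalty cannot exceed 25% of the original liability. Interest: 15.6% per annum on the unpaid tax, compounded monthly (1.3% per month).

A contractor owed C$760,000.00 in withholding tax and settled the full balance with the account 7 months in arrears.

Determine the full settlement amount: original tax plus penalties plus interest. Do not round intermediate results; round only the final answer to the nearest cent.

C$951,616.45

Penalty: 7 × 2.25% × C$760,000.00 = C$119,700.00 (below the 25% cap of C$190,000.00)
Interest: C$760,000.00 × ((1 + 0.013)^7 − 1) = C$760,000.00 × 0.0946269… = C$71,916.4459…
Total = C$760,000.00 + C$119,700.0000 + C$71,916.4459… = C$951,616.45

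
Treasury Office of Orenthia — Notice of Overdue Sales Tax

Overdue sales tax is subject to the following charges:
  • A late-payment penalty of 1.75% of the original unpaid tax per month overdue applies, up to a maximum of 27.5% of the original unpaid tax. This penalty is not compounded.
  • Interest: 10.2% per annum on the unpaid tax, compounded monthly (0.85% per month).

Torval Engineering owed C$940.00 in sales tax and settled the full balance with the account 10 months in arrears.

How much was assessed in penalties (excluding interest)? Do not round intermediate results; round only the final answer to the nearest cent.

Penalty: 10 × 1.75% × C$940.00 = C$164.50 (below the 27.5% cap of C$258.50)

C$164.50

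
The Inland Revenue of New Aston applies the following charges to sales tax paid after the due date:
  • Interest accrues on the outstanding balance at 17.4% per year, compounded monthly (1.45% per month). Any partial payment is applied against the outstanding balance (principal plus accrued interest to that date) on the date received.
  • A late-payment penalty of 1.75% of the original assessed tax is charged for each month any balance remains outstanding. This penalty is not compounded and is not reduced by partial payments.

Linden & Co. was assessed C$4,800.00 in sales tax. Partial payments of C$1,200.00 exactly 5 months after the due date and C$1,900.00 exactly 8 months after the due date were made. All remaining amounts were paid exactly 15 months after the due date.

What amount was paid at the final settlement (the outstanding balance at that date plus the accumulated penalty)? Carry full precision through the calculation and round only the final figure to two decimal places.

C$3,729.67

Balance at month 5: C$4,800.0000 × (1 + 0.0145)^5 = C$5,158.2394…
After C$1,200.00 payment: C$5,158.2394… − C$1,200.00 = C$3,958.2394…
Balance at month 8: C$3,958.2394… × (1 + 0.0145)^3 = C$4,132.9315…
After C$1,900.00 payment: C$4,132.9315… − C$1,900.00 = C$2,232.9315…
Balance at month 15: C$2,232.9315… × (1 + 0.0145)^7 = C$2,469.6748…
Penalty: 15 × 1.75% × C$4,800.00 = C$1,260.00
Final settlement = outstanding balance + penalty = C$2,469.6748… + C$1,260.00 = C$3,729.67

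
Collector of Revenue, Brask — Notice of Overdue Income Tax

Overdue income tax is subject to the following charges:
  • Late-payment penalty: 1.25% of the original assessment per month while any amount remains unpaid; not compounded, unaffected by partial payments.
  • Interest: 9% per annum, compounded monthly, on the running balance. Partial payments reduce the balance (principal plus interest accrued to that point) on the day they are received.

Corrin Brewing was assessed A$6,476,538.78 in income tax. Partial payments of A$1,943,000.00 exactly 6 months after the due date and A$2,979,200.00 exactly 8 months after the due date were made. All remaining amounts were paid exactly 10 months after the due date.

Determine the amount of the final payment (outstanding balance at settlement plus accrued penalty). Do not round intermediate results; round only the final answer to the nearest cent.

Monthly rate = 9% ÷ 12 = 0.75%
Balance at month 6: A$6,476,538.7800 × (1 + 0.0075)^6 = A$6,773,502.5588…
After A$1,943,000.00 payment: A$6,773,502.5588… − A$1,943,000.00 = A$4,830,502.5588…
Balance at month 8: A$4,830,502.5588… × (1 + 0.0075)^2 = A$4,903,231.8129…
After A$2,979,200.00 payment: A$4,903,231.8129… − A$2,979,200.00 = A$1,924,031.8129…
Balance at month 10: A$1,924,031.8129… × (1 + 0.0075)^2 = A$1,953,000.5169…
Penalty: 10 × 1.25% × A$6,476,538.78 = A$809,567.35…
Final settlement = outstanding balance + penalty = A$1,953,000.5169… + A$809,567.35… = A$2,762,567.86

A$2,762,567.86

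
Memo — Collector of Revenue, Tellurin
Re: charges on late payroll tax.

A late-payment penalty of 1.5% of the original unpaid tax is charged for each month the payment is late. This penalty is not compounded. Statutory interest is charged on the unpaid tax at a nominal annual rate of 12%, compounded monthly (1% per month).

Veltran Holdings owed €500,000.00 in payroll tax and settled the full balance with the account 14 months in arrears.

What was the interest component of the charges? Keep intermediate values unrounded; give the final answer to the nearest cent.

Interest: €500,000.00 × ((1 + 0.01)^14 − 1) = €500,000.00 × 0.1494742… = €74,737.1066…

€74,737.11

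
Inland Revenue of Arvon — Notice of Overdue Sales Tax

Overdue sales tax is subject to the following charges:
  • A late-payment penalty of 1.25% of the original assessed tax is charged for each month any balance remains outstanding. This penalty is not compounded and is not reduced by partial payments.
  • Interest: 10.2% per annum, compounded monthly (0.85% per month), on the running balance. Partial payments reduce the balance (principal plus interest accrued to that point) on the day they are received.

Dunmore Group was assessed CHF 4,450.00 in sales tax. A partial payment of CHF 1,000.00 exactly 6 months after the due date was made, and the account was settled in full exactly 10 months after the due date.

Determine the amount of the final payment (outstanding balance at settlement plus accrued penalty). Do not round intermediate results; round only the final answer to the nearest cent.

CHF 4,364.86

Balance at month 6: CHF 4,450.0000 × (1 + 0.0085)^6 = CHF 4,681.8277…
After CHF 1,000.00 payment: CHF 4,681.8277… − CHF 1,000.00 = CHF 3,681.8277…
Balance at month 10: CHF 3,681.8277… × (1 + 0.0085)^4 = CHF 3,808.6150…
Penalty: 10 × 1.25% × CHF 4,450.00 = CHF 556.25
Final settlement = outstanding balance + penalty = CHF 3,808.6150… + CHF 556.25 = CHF 4,364.86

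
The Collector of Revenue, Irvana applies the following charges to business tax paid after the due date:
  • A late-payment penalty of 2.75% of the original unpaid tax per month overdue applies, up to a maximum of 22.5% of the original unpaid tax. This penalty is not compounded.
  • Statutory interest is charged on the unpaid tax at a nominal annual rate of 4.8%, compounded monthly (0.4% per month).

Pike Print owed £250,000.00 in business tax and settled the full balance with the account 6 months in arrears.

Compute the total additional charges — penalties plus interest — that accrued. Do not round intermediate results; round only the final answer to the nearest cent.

Penalty: 6 × 2.75% × £250,000.00 = £41,250.00 (below the 22.5% cap of £56,250.00)
Interest: £250,000.00 × ((1 + 0.004)^6 − 1) = £250,000.00 × 0.0242413… = £6,060.3210…
Penalties + interest = £41,250.0000 + £6,060.3210… = £47,310.32

£47,310.32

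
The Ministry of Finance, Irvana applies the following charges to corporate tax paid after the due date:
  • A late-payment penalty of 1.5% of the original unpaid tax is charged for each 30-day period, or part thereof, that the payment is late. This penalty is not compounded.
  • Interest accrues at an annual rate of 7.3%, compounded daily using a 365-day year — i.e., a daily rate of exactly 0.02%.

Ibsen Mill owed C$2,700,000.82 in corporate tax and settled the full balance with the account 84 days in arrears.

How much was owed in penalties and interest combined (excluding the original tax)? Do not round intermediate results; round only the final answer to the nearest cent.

Penalty periods: ⌈84/30⌉ = 3; penalty = 3 × 1.5% × C$2,700,000.82 = C$121,500.04…
Interest: C$2,700,000.82 × ((1 + 0.0002)^84 − 1) = C$2,700,000.82 × 0.01694021… = C$45,738.5684…
Penalties + interest = C$121,500.0369 + C$45,738.5684… = C$167,238.61

C$167,238.61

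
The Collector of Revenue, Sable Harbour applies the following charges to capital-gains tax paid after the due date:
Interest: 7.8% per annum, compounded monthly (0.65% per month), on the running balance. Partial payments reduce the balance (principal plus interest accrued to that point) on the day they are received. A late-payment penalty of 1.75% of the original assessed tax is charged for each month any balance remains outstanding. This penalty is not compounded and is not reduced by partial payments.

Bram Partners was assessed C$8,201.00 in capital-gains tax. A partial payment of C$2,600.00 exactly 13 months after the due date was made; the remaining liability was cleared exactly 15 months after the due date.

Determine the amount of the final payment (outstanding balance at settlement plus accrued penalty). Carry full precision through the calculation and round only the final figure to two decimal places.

Balance at month 13: C$8,201.0000 × (1 + 0.0065)^13 = C$8,921.6656…
After C$2,600.00 payment: C$8,921.6656… − C$2,600.00 = C$6,321.6656…
Balance at month 15: C$6,321.6656… × (1 + 0.0065)^2 = C$6,404.1144…
Penalty: 15 × 1.75% × C$8,201.00 = C$2,152.76…
Final settlement = outstanding balance + penalty = C$6,404.1144… + C$2,152.76… = C$8,556.88

C$8,556.88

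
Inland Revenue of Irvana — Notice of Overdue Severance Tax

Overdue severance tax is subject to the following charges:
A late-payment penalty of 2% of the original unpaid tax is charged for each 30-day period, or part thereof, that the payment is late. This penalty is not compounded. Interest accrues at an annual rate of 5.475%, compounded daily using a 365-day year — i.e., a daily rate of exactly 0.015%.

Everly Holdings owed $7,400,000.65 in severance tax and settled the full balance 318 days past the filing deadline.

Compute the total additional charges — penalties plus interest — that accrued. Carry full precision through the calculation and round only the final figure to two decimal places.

$1,989,506.45

Penalty periods: ⌈318/30⌉ = 11; penalty = 11 × 2% × $7,400,000.65 = $1,628,000.14…
Interest: $7,400,000.65 × ((1 + 0.00015)^318 − 1) = $7,400,000.65 × 0.04885220… = $361,506.3076…
Penalties + interest = $1,628,000.1430 + $361,506.3076… = $1,989,506.45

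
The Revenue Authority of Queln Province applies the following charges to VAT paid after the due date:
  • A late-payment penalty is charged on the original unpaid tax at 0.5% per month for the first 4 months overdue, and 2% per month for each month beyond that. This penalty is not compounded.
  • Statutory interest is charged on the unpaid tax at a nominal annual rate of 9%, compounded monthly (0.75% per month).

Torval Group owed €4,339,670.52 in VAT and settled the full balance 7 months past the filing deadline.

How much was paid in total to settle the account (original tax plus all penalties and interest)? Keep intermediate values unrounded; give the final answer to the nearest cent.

€4,919,867.66

Penalty, months 1–4: 4 × 0.5% × €4,339,670.52 = €86,793.41…
Penalty, months 5–7: 3 × 2% × €4,339,670.52 = €260,380.23…
Interest: €4,339,670.52 × ((1 + 0.0075)^7 − 1) = €4,339,670.52 × 0.0536961… = €233,023.4988…
Total = €4,339,670.52 + €347,173.6416 + €233,023.4988… = €4,919,867.66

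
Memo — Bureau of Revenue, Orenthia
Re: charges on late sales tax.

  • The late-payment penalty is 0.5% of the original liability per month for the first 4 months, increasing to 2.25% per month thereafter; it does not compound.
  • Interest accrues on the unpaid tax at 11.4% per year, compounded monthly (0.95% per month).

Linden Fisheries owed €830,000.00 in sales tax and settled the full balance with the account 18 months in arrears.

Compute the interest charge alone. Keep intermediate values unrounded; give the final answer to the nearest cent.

Interest: €830,000.00 × ((1 + 0.0095)^18 − 1) = €830,000.00 × 0.1855335… = €153,992.7791…

€153,992.78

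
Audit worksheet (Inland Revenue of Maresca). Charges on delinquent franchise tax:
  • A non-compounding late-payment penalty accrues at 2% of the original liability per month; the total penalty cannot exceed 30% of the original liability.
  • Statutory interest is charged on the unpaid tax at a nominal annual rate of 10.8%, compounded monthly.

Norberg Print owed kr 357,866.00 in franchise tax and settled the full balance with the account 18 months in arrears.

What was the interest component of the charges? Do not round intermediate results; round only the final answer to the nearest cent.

Interest (10.8%/yr ÷ 12 = 0.9%/month): kr 357,866.00 × ((1 + 0.009)^18 − 1) = kr 62,629.5763…

kr 62,629.58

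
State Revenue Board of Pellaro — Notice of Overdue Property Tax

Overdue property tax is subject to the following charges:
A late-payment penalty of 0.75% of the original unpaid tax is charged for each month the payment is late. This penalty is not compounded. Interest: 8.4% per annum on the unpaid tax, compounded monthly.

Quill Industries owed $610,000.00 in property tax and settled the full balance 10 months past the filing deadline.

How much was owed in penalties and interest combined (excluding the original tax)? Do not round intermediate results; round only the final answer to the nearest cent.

Late-payment penalty = 0.75% × $610,000.00 × 10 mo = $45,750.00
Interest (8.4%/yr ÷ 12 = 0.7%/month): $610,000.00 × ((1 + 0.007)^10 − 1) = $44,070.4678…
Penalties + interest = $45,750.0000 + $44,070.4678… = $89,820.47

$89,820.47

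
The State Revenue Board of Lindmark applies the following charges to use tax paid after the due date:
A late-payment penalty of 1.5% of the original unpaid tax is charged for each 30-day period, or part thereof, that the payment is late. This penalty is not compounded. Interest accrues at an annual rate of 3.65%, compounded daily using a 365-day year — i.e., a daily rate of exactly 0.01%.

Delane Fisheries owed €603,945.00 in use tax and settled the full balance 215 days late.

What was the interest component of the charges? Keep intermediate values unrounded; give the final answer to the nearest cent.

€13,124.75

Interest: €603,945.00 × ((1 + 0.0001)^215 − 1) = €603,945.00 × 0.02173169… = €13,124.7468…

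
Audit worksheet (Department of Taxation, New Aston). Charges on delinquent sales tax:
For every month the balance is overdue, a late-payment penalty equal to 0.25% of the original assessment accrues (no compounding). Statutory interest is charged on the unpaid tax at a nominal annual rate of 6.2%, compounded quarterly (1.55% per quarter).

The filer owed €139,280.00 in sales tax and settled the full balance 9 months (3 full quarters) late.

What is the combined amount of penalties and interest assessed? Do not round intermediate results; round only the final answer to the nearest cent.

Late-payment penalty: 9 × 0.25% × €139,280.00 = €3,133.80
Interest: €139,280.00 × ((1 + 0.0155)^3 − 1) = €139,280.00 × 0.0472245… = €6,577.4247…
Penalties + interest = €3,133.8000 + €6,577.4247… = €9,711.22

€9,711.22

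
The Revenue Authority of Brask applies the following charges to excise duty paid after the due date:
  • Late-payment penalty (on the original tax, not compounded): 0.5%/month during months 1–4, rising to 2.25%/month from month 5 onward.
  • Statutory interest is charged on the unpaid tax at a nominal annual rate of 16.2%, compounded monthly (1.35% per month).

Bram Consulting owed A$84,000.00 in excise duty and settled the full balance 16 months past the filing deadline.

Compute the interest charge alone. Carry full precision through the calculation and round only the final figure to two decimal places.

Interest: A$84,000.00 × ((1 + 0.0135)^16 − 1) = A$84,000.00 × 0.2393103… = A$20,102.0626…

A$20,102.06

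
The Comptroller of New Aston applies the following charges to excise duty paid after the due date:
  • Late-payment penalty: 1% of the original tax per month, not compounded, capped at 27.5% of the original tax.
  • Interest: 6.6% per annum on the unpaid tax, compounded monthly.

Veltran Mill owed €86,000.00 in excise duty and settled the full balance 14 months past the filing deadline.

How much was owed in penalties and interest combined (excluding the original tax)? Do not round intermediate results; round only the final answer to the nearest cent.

Penalty: 14 × 1% × €86,000.00 = €12,040.00 (below the 27.5% cap of €23,650.00)
Interest (6.6%/yr ÷ 12 = 0.55%/month): €86,000.00 × ((1 + 0.0055)^14 − 1) = €6,864.0244…
Penalties + interest = €12,040.0000 + €6,864.0244… = €18,904.02

€18,904.02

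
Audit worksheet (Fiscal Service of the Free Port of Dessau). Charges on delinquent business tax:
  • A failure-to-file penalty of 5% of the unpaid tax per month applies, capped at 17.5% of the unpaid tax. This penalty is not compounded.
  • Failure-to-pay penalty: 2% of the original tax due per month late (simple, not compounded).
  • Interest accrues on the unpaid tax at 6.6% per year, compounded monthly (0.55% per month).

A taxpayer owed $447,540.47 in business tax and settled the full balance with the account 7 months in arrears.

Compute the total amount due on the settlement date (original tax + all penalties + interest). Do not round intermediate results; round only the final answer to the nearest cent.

Failure-to-file: 7 × 5% × $447,540.47 = $156,639.16…, capped at 17.5% × $447,540.47 = $78,319.58…
Failure-to-pay penalty = 2% × $447,540.47 × 7 mo = $62,655.67…
Interest: $447,540.47 × ((1 + 0.0055)^7 − 1) = $447,540.47 × 0.0391411… = $17,517.2286…
Total = $447,540.47 + $140,975.2481… + $17,517.2286… = $606,032.95

$606,032.95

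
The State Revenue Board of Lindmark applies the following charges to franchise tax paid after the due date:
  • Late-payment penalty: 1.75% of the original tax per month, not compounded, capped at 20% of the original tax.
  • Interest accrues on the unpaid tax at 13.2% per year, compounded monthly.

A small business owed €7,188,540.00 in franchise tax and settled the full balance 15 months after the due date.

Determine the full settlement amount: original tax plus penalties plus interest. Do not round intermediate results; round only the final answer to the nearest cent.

Penalty (uncapped): 15 × 1.75% × €7,188,540.00 = €1,886,991.75; cap = 20% × €7,188,540.00 = €1,437,708.00 → penalty = €1,437,708.00
Interest (13.2%/yr ÷ 12 = 1.1%/month): €7,188,540.00 × ((1 + 0.011)^15 − 1) = €1,281,940.1205…
Total = €7,188,540.00 + €1,437,708.0000 + €1,281,940.1205… = €9,908,188.12

€9,908,188.12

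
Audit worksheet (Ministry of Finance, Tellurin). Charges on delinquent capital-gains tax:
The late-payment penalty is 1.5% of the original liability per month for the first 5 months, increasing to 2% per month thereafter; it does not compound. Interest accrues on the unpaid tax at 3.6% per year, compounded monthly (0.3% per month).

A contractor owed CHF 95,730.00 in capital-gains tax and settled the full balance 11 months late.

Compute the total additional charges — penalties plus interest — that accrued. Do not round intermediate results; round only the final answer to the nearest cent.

Penalty, months 1–5: 5 × 1.5% × CHF 95,730.00 = CHF 7,179.75
Penalty, months 6–11: 6 × 2% × CHF 95,730.00 = CHF 11,487.60
Interest: CHF 95,730.00 × ((1 + 0.003)^11 − 1) = CHF 95,730.00 × 0.0334995… = CHF 3,206.9054…
Penalties + interest = CHF 18,667.3500 + CHF 3,206.9054… = CHF 21,874.26

CHF 21,874.26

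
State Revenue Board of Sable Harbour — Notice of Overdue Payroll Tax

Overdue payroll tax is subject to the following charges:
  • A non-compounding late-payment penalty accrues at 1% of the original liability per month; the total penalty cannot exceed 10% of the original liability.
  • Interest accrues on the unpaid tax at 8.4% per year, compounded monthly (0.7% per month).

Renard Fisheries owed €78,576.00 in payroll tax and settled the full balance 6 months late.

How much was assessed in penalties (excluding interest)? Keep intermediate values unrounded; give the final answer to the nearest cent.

€4,714.56

Penalty: 6 × 1% × €78,576.00 = €4,714.56 (below the 10% cap of €7,857.60)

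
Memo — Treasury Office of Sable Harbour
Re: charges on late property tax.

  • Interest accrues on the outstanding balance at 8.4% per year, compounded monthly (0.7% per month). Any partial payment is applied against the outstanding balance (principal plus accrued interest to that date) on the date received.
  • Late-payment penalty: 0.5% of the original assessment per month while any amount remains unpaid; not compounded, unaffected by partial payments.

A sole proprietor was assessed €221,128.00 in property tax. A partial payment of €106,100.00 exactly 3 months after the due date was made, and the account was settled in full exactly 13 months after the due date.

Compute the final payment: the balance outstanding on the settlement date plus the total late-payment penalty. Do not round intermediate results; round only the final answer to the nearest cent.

Balance at month 3: €221,128.0000 × (1 + 0.007)^3 = €225,804.2697…
After €106,100.00 payment: €225,804.2697… − €106,100.00 = €119,704.2697…
Balance at month 13: €119,704.2697… × (1 + 0.007)^10 = €128,352.5043…
Penalty: 13 × 0.5% × €221,128.00 = €14,373.32
Final settlement = outstanding balance + penalty = €128,352.5043… + €14,373.32 = €142,725.82

€142,725.82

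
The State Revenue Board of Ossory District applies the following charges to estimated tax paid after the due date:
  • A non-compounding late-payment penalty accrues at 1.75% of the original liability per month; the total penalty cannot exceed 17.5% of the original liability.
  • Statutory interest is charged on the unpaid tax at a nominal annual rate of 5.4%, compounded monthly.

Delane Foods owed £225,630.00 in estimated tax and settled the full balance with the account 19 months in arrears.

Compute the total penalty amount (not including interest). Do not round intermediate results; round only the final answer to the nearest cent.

Penalty (uncapped): 19 × 1.75% × £225,630.00 = £75,021.98…; cap = 17.5% × £225,630.00 = £39,485.25 → penalty = £39,485.25

£39,485.25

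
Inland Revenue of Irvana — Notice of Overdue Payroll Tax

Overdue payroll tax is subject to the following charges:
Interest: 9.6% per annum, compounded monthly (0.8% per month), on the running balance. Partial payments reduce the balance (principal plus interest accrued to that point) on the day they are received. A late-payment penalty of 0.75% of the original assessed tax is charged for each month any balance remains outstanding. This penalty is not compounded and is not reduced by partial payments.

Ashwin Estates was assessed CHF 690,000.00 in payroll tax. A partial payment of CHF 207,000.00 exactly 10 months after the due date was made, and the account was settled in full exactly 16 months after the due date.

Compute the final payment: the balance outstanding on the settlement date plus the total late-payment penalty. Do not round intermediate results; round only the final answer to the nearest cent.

CHF 649,485.43

Balance at month 10: CHF 690,000.0000 × (1 + 0.008)^10 = CHF 747,230.1928…
After CHF 207,000.00 payment: CHF 747,230.1928… − CHF 207,000.00 = CHF 540,230.1928…
Balance at month 16: CHF 540,230.1928… × (1 + 0.008)^6 = CHF 566,685.4283…
Penalty: 16 × 0.75% × CHF 690,000.00 = CHF 82,800.00
Final settlement = outstanding balance + penalty = CHF 566,685.4283… + CHF 82,800.00 = CHF 649,485.43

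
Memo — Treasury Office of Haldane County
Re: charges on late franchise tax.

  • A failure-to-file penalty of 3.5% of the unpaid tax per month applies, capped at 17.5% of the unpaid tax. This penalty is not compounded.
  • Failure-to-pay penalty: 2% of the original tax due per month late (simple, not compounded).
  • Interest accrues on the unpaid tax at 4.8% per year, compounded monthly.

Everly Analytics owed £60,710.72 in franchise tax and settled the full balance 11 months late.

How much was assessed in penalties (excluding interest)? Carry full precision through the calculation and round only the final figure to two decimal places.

Failure-to-file: 11 × 3.5% × £60,710.72 = £23,373.63…, capped at 17.5% × £60,710.72 = £10,624.38…
Failure-to-pay penalty: 11 × 2% × £60,710.72 = £13,356.36…
Total penalty = £10,624.38… + £13,356.36… = £23,980.73

£23,980.73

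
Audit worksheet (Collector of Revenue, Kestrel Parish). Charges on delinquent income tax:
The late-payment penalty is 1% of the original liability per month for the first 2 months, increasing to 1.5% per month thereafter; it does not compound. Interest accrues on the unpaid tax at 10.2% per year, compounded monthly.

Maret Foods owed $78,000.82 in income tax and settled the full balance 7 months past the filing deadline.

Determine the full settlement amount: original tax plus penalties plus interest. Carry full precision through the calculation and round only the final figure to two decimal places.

Penalty, months 1–2: 2 × 1% × $78,000.82 = $1,560.02…
Penalty, months 3–7: 5 × 1.5% × $78,000.82 = $5,850.06…
Interest (10.2%/yr ÷ 12 = 0.85%/month): $78,000.82 × ((1 + 0.0085)^7 − 1) = $4,761.0864…
Total = $78,000.82 + $7,410.0779 + $4,761.0864… = $90,171.98

$90,171.98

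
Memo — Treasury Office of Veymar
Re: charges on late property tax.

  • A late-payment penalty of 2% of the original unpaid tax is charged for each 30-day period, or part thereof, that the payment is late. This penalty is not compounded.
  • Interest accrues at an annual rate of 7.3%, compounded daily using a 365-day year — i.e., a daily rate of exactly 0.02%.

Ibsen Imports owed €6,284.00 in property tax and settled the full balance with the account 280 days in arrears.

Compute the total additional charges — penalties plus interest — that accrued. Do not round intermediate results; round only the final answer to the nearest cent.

€1,618.71

Penalty periods: ⌈280/30⌉ = 10; penalty = 10 × 2% × €6,284.00 = €1,256.80
Interest: €6,284.00 × ((1 + 0.0002)^280 − 1) = €6,284.00 × 0.05759176… = €361.9066…
Penalties + interest = €1,256.8000 + €361.9066… = €1,618.71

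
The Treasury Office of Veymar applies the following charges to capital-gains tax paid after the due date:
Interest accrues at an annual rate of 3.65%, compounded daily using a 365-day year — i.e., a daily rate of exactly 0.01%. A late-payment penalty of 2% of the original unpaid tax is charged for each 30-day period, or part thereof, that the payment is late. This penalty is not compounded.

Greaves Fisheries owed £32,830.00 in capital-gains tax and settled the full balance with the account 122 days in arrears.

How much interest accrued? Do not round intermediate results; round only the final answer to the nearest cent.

£402.96

Interest: £32,830.00 × ((1 + 0.0001)^122 − 1) = £32,830.00 × 0.01227411… = £402.9589…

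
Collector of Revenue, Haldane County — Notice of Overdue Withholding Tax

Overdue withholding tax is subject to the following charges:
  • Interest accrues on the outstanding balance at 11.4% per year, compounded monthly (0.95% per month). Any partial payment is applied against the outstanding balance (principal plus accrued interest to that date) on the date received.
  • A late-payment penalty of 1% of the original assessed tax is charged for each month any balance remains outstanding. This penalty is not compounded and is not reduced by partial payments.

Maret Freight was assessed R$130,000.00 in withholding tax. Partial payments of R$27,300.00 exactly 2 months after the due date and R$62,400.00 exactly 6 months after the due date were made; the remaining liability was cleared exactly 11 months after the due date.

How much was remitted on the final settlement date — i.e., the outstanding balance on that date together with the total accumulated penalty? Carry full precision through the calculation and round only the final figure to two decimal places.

Balance at month 2: R$130,000.0000 × (1 + 0.0095)^2 = R$132,481.7325
After R$27,300.00 payment: R$132,481.7325 − R$27,300.00 = R$105,181.7325
Balance at month 6: R$105,181.7325 × (1 + 0.0095)^4 = R$109,235.9558…
After R$62,400.00 payment: R$109,235.9558… − R$62,400.00 = R$46,835.9558…
Balance at month 11: R$46,835.9558… × (1 + 0.0095)^5 = R$49,103.3366…
Penalty: 11 × 1% × R$130,000.00 = R$14,300.00
Final settlement = outstanding balance + penalty = R$49,103.3366… + R$14,300.00 = R$63,403.34

R$63,403.34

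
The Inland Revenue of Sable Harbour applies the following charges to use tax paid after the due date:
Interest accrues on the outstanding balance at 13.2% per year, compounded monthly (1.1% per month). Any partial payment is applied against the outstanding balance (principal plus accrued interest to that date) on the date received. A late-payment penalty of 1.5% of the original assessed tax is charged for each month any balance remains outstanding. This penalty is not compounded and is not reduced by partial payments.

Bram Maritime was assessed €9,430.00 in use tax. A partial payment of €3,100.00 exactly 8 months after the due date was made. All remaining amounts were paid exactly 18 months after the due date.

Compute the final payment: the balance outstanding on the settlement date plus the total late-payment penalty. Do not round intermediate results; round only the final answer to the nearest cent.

€10,570.11

Balance at month 8: €9,430.0000 × (1 + 0.011)^8 = €10,292.5015…
After €3,100.00 payment: €10,292.5015… − €3,100.00 = €7,192.5015…
Balance at month 18: €7,192.5015… × (1 + 0.011)^10 = €8,024.0110…
Penalty: 18 × 1.5% × €9,430.00 = €2,546.10
Final settlement = outstanding balance + penalty = €8,024.0110… + €2,546.10 = €10,570.11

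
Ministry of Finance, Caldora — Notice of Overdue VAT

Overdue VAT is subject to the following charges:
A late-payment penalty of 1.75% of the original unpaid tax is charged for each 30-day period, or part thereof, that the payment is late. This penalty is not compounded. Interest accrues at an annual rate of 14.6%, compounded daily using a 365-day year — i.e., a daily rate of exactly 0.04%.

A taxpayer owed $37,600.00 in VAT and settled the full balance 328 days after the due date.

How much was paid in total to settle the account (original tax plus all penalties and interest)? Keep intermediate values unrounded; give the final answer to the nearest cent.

$50,108.24

Penalty periods: ⌈328/30⌉ = 11; penalty = 11 × 1.75% × $37,600.00 = $7,238.00
Interest: $37,600.00 × ((1 + 0.0004)^328 − 1) = $37,600.00 × 0.14016589… = $5,270.2374…
Total = $37,600.00 + $7,238.0000 + $5,270.2374… = $50,108.24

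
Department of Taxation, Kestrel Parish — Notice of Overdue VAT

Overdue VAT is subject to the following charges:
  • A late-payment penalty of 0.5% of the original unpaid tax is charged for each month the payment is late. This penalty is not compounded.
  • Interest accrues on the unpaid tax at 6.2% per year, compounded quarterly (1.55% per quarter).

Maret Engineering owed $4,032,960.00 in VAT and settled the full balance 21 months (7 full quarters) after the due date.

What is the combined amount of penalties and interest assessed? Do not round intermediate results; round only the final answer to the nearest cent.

Late-payment penalty: 21 × 0.5% × $4,032,960.00 = $423,460.80
Interest: $4,032,960.00 × ((1 + 0.0155)^7 − 1) = $4,032,960.00 × 0.1136776… = $458,457.3134…
Penalties + interest = $423,460.8000 + $458,457.3134… = $881,918.11

$881,918.11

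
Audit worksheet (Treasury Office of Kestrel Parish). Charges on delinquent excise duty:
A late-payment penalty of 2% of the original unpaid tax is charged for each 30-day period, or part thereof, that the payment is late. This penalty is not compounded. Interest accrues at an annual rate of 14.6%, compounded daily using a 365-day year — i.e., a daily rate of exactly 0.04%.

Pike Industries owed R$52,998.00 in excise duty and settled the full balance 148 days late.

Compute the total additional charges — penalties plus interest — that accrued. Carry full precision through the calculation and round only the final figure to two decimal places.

R$8,531.35

Penalty periods: ⌈148/30⌉ = 5; penalty = 5 × 2% × R$52,998.00 = R$5,299.80
Interest: R$52,998.00 × ((1 + 0.0004)^148 − 1) = R$52,998.00 × 0.06097486… = R$3,231.5455…
Penalties + interest = R$5,299.8000 + R$3,231.5455… = R$8,531.35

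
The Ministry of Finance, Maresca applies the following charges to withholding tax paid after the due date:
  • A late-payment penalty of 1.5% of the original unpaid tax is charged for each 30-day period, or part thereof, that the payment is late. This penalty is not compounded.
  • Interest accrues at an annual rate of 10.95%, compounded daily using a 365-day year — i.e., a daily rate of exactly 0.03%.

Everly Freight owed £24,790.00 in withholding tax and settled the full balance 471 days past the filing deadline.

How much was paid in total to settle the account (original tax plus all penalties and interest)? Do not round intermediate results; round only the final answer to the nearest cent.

Penalty periods: ⌈471/30⌉ = 16; penalty = 16 × 1.5% × £24,790.00 = £5,949.60
Interest: £24,790.00 × ((1 + 0.0003)^471 − 1) = £24,790.00 × 0.15174572… = £3,761.7764…
Total = £24,790.00 + £5,949.6000 + £3,761.7764… = £34,501.38

£34,501.38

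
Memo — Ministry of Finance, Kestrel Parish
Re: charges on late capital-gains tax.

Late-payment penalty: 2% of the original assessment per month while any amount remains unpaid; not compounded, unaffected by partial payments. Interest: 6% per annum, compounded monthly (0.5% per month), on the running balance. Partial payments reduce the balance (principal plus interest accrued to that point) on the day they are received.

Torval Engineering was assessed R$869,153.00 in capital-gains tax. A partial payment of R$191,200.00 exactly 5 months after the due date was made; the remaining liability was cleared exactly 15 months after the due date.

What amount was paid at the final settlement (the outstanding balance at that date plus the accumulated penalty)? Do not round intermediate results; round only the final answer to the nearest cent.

R$996,439.09

Balance at month 5: R$869,153.0000 × (1 + 0.005)^5 = R$891,100.2024…
After R$191,200.00 payment: R$891,100.2024… − R$191,200.00 = R$699,900.2024…
Balance at month 15: R$699,900.2024… × (1 + 0.005)^10 = R$735,693.1912…
Penalty: 15 × 2% × R$869,153.00 = R$260,745.90
Final settlement = outstanding balance + penalty = R$735,693.1912… + R$260,745.90 = R$996,439.09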